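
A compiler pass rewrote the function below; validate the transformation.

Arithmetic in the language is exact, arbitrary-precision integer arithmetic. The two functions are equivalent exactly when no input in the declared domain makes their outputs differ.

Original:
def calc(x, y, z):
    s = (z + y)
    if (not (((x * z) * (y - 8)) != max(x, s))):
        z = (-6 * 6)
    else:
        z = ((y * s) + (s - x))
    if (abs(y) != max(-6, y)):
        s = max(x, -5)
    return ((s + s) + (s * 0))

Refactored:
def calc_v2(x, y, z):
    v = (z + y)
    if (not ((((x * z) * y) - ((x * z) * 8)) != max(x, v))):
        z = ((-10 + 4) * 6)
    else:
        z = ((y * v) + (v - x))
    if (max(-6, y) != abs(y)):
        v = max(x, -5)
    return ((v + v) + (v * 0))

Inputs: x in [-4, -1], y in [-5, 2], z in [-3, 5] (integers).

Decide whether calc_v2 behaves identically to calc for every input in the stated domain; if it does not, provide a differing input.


The two versions differ — the changes include constant usage differs; local variable names differ; arithmetic usage differs.
As a probe, take x=-1, y=0, z=1: calc runs s=1, then (not (((x * z) * (y - 8)) != max(x, s))) is false, then z=2, then (abs(y) != max(-6, y)) is false, then returns 2; calc_v2 runs v=1, then (not ((((x * z) * y) - ((x * z) * 8)) != max(x, v))) is false, then z=2, then (max(-6, y) != abs(y)) is false, then returns 2; both end at 2.
Every one of the 288 inputs gives matching results.
verdict: equivalent


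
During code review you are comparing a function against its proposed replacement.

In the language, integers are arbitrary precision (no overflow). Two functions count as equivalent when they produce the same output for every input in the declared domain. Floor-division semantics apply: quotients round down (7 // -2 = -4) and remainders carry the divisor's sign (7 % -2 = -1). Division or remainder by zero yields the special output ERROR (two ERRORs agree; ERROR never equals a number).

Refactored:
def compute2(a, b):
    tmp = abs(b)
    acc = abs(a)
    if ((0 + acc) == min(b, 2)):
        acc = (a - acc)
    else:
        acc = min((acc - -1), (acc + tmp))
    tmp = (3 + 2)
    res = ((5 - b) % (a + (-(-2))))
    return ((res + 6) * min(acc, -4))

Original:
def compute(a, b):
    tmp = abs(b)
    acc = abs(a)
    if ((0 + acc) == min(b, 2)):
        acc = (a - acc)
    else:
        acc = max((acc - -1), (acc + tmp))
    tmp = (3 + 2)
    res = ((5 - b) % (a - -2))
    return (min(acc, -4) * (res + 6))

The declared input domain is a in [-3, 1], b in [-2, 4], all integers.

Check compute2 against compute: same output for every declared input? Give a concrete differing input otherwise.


Equivalent. The suspicious edit (`max((acc - -1), (acc + tmp))` became `min((acc - -1), (acc + tmp))`) never changes the result for any input inside the declared domain.
Sweeping the whole domain (35 inputs) finds no disagreement.
Spot check at a=0, b=3 — compute: tmp = 3; acc = 0; ((0 + acc) == min(b, 2)) -> false; acc = 3; tmp = 5; res = 0; return -24. compute2: tmp = 3; acc = 0; ((0 + acc) == min(b, 2)) -> false; acc = 1; tmp = 5; res = 0; return -24. Both give -24.
verdict: equivalent


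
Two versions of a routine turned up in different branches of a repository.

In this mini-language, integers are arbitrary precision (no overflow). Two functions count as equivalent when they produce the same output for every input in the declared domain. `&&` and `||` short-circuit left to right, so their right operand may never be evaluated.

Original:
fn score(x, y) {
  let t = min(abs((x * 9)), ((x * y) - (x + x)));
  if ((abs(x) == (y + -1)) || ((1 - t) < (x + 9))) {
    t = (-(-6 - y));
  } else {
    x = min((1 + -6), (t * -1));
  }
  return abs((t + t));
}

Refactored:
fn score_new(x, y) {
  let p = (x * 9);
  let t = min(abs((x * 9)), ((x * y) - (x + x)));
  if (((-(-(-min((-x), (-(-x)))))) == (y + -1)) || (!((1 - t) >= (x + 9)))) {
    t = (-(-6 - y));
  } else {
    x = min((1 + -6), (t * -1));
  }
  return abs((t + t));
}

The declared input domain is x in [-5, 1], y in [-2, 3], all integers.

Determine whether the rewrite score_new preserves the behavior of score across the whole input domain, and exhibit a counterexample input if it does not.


The two are interchangeable: constant usage differs; also boolean connective usage differs; also arithmetic usage differs; also local variable names differ; also comparison usage differs; also statement counts differ; also min/max/abs usage differs, and every declared input agrees.
As a probe, take x=-5, y=-1: score runs t=15, then ((abs(x) == (y + -1)) || ((1 - t) < (x + 9))) is true, then t=5, then returns 10; score_new runs p=-45, then t=15, then (((-(-(-min((-x), (-(-x)))))) == (y + -1)) || (!((1 - t) >= (x + 9)))) is true, then t=5, then returns 10; both end at 10.
Sweeping the whole domain (42 inputs) finds no disagreement.
verdict: equivalent


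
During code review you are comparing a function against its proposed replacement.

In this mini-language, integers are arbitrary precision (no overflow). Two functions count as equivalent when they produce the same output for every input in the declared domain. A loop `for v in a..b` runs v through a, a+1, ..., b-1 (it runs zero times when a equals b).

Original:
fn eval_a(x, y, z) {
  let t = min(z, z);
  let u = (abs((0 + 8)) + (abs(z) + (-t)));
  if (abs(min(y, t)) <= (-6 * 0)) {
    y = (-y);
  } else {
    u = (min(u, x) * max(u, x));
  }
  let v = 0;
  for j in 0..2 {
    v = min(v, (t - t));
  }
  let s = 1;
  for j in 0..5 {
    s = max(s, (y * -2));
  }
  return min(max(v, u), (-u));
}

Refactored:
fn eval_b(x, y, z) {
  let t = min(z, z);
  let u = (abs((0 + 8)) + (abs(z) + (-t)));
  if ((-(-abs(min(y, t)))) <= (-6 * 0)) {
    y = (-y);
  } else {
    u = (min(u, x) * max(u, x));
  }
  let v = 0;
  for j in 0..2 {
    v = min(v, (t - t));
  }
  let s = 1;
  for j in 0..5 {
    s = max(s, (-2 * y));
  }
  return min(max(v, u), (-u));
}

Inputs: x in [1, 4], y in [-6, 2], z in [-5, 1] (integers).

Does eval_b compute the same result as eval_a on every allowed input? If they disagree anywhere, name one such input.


Comparing the listings, the differences include: same computation, different form.
Spot check at x=3, y=2, z=1 — eval_a: t := 1 | u := 8 | (abs(min(y, t)) <= (-6 * 0)): false | u := 24 | v := 0 | iter j=0: | v := 0 | iter j=1: | v := 0 | s := 1 | iter j=0: | s := 1 | iter j=1: | s := 1 | iter j=2: | s := 1 | iter j=3: | s := 1 | iter j=4: | s := 1 | result -24. eval_b: t := 1 | u := 8 | ((-(-abs(min(y, t)))) <= (-6 * 0)): false | u := 24 | v := 0 | iter j=0: | v := 0 | iter j=1: | v := 0 | s := 1 | iter j=0: | s := 1 | iter j=1: | s := 1 | iter j=2: | s := 1 | iter j=3: | s := 1 | iter j=4: | s := 1 | result -24. Both give -24.
Every one of the 252 inputs gives matching results.
verdict: equivalent


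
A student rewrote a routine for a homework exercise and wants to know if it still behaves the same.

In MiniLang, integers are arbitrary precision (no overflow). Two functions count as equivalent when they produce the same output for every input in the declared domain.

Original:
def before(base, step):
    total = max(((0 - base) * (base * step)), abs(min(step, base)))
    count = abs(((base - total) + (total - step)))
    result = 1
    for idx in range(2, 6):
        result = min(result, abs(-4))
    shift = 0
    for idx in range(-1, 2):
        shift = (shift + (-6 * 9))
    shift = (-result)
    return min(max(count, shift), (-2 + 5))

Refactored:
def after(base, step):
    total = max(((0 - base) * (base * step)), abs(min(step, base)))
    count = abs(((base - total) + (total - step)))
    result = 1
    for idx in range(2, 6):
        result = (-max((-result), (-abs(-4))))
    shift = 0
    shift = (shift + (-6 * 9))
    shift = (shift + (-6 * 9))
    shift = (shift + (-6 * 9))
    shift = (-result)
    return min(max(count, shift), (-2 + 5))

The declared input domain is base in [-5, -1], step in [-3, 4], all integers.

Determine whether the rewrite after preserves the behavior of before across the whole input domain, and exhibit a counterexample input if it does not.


Behavior is preserved: although min/max/abs usage differs; and statement counts differ; and constant usage differs; and loop structure differs; and arithmetic usage differs, the outputs never diverge.
One worked example (base=-2, step=-2) — before: total = 8; count = 0; result = 1; [idx=2]; result = 1; [idx=3]; result = 1; [idx=4]; result = 1; [idx=5]; result = 1; shift = 0; [idx=-1]; shift = -54; [idx=0]; shift = -108; [idx=1]; shift = -162; shift = -1; return 0; after: total = 8; count = 0; result = 1; [idx=2]; result = 1; [idx=3]; result = 1; [idx=4]; result = 1; [idx=5]; result = 1; shift = 0; shift = -54; shift = -108; shift = -162; shift = -1; return 0; agreement on 0.
An exhaustive pass over the 40 declared inputs shows identical outputs.
verdict: equivalent


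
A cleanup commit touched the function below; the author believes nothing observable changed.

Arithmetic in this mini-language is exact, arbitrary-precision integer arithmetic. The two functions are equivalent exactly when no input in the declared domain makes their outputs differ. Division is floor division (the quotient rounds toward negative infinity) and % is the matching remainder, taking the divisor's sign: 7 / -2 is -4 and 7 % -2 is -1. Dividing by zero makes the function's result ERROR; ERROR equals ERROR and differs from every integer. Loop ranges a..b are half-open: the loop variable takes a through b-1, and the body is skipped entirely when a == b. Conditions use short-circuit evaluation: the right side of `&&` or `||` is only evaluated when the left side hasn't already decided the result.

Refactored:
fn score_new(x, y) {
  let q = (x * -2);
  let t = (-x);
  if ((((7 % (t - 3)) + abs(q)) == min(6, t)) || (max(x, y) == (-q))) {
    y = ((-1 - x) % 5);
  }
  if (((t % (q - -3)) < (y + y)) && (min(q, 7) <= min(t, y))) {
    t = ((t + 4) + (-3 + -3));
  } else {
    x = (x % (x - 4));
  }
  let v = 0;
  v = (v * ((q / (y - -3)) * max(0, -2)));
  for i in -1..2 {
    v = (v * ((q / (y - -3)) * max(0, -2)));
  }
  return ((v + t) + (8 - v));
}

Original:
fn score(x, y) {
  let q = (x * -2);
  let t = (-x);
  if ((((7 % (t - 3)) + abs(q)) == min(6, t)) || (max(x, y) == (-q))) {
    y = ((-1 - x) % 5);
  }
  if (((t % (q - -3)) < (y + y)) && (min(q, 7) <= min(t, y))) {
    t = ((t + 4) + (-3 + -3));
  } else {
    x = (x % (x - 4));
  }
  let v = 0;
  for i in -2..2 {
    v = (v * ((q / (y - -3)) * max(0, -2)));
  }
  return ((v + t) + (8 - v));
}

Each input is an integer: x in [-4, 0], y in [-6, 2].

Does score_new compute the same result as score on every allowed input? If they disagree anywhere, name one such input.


Although min/max/abs usage differs, loop structure differs, constant usage differs, statement counts differ, arithmetic usage differs, 45/45 inputs agree.
verdict: equivalent


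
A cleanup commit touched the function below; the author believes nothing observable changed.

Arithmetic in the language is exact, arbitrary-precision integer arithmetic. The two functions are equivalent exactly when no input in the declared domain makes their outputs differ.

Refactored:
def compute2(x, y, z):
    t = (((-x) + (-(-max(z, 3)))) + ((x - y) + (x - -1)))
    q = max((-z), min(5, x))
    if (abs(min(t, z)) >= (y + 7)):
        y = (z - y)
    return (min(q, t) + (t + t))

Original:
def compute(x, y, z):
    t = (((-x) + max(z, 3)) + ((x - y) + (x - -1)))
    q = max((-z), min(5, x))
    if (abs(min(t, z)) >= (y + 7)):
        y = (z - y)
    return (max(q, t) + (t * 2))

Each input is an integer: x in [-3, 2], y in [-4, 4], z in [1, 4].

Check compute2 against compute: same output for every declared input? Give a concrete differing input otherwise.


Not equivalent: x=-3, y=-4, z=1 separates them (15 vs 9).
compute: t becomes 5; next q becomes -1; next (abs(min(t, z)) >= (y + 7)) evaluates to false; next final value 15
compute2: t becomes 5; next q becomes -1; next (abs(min(t, z)) >= (y + 7)) evaluates to false; next final value 9
verdict: not equivalent; witness: x=-3, y=-4, z=1


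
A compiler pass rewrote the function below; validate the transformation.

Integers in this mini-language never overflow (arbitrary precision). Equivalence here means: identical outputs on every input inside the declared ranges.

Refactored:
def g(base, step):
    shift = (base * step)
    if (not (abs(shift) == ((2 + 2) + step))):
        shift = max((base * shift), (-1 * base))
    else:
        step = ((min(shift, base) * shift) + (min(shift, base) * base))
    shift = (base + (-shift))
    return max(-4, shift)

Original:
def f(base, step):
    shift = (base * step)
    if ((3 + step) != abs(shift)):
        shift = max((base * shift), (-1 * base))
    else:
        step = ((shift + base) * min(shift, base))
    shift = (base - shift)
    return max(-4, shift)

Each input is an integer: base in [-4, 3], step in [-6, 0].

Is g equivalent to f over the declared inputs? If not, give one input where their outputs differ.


On input base=-1, step=-2, f returns -2 while g returns -3.
verdict: not equivalent; witness: base=-1, step=-2


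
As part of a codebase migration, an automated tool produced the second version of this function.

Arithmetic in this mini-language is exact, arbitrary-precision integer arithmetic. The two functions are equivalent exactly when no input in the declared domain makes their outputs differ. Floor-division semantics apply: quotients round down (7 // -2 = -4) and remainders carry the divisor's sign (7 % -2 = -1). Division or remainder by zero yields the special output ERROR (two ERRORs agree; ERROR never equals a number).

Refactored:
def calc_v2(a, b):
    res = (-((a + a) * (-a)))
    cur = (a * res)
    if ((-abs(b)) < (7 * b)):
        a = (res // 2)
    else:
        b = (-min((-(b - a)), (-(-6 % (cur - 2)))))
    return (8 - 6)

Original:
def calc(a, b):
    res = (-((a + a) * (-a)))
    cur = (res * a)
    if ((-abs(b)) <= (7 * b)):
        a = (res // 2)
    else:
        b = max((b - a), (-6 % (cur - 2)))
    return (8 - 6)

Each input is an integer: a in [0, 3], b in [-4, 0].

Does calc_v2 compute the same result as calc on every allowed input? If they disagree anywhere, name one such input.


Not equivalent: a=1, b=0 separates them (2 vs ERROR).
calc: res := 2 | cur := 2 | ((-abs(b)) <= (7 * b)): true | a := 1 | result 2
calc_v2: res := 2 | cur := 2 | ((-abs(b)) < (7 * b)): false | divide-by-zero, output ERROR
verdict: not equivalent; witness: a=1, b=0


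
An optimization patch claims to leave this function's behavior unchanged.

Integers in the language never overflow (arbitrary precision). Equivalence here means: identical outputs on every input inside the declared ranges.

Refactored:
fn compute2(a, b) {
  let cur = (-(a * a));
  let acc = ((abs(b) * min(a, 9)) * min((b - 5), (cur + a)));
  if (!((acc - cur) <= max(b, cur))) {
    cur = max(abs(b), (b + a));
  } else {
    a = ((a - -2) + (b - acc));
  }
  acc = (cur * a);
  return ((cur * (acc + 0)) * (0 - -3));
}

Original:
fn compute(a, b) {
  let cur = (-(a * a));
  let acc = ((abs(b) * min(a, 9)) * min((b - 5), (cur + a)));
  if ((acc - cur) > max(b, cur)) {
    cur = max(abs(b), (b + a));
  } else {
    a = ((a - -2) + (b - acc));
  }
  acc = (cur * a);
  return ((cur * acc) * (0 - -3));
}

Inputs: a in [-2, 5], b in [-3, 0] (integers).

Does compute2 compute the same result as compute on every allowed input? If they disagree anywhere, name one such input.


The two versions differ — the changes include constant usage differs; also boolean connective usage differs; also arithmetic usage differs; also comparison usage differs.
Spot check at a=3, b=0 — compute: cur = -9; acc = 0; ((acc - cur) > max(b, cur)) -> true; cur = 3; acc = 9; return 81. compute2: cur = -9; acc = 0; (!((acc - cur) <= max(b, cur))) -> true; cur = 3; acc = 9; return 81. Both give 81.
Sweeping the whole domain (32 inputs) finds no disagreement.
verdict: equivalent


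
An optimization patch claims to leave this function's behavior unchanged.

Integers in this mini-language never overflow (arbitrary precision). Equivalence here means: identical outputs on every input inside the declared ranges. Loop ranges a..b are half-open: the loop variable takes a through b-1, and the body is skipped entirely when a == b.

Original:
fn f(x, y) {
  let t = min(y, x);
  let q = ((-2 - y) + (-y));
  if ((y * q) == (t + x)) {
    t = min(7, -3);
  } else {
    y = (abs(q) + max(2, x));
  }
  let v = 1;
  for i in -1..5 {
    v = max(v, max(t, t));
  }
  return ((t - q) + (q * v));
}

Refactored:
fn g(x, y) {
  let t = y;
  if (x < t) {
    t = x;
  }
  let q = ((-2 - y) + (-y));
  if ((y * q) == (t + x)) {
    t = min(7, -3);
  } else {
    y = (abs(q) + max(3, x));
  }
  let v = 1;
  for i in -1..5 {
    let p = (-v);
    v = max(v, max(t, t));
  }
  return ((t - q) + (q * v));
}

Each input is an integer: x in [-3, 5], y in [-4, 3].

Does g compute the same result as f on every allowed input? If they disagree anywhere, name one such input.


The edit looks behavioral (`2` became `3`), but over these ranges it never changes the outcome.
One worked example (x=-3, y=0) — f: t becomes -3; next q becomes -2; next ((y * q) == (t + x)) evaluates to false; next y becomes 4; next v becomes 1; next at i=-1:; next v becomes 1; next at i=0:; next v becomes 1; next at i=1:; next v becomes 1; next at i=2:; next v becomes 1; next at i=3:; next v becomes 1; next at i=4:; next v becomes 1; next final value -3; g: t becomes 0; next (x < t) evaluates to true; next t becomes -3; next q becomes -2; next ((y * q) == (t + x)) evaluates to false; next y becomes 5; next v becomes 1; next at i=-1:; next p becomes -1; next v becomes 1; next at i=0:; next p becomes -1; next v becomes 1; next at i=1:; next p becomes -1; next v becomes 1; next at i=2:; next p becomes -1; next v becomes 1; next at i=3:; next p becomes -1; next v becomes 1; next at i=4:; next p becomes -1; next v becomes 1; next final value -3; agreement on -3.
Across all 72 domain points the two functions coincide.
verdict: equivalent


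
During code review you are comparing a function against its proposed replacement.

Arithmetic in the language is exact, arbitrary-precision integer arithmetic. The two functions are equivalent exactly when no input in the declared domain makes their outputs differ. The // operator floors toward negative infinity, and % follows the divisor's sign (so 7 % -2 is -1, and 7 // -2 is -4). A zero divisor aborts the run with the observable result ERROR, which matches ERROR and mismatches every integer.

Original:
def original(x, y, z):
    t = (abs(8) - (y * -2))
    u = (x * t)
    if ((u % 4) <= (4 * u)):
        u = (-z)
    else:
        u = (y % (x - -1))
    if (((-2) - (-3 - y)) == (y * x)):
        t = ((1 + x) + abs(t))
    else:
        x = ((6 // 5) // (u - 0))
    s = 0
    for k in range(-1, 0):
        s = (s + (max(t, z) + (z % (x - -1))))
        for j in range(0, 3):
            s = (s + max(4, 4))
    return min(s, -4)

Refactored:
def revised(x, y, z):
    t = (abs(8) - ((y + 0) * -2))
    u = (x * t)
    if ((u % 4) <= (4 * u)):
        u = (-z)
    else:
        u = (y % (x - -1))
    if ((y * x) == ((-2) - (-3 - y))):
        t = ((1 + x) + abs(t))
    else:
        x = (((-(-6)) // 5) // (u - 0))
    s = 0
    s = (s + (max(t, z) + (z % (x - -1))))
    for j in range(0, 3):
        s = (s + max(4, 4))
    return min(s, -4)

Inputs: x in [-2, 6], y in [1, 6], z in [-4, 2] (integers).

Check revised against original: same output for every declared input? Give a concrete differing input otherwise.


The two are interchangeable: loop structure differs, constant usage differs, arithmetic usage differs, local variable names differ, statement counts differ, and every declared input agrees.
Spot check at x=4, y=6, z=0 — original: t := 20 | u := 80 | ((u % 4) <= (4 * u)): true | u := 0 | (((-2) - (-3 - y)) == (y * x)): false | divide-by-zero, output ERROR. revised: t := 20 | u := 80 | ((u % 4) <= (4 * u)): true | u := 0 | ((y * x) == ((-2) - (-3 - y))): false | divide-by-zero, output ERROR. Both give ERROR.
Sweeping the whole domain (378 inputs) finds no disagreement.
verdict: equivalent


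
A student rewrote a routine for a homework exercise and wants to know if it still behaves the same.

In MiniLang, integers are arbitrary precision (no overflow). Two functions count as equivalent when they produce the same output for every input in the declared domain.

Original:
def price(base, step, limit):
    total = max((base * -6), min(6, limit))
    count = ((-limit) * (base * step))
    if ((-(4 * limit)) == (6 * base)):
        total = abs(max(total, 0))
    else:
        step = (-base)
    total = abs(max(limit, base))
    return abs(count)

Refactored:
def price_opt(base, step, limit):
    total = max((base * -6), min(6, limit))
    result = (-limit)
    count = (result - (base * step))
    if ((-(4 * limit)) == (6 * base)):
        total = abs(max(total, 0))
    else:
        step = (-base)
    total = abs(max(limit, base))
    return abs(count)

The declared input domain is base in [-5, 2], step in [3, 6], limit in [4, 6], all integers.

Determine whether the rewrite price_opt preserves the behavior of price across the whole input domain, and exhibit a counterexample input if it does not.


base=-5, step=3, limit=4 yields 60 from price but 11 from price_opt.
verdict: not equivalent; witness: base=-5, step=3, limit=4


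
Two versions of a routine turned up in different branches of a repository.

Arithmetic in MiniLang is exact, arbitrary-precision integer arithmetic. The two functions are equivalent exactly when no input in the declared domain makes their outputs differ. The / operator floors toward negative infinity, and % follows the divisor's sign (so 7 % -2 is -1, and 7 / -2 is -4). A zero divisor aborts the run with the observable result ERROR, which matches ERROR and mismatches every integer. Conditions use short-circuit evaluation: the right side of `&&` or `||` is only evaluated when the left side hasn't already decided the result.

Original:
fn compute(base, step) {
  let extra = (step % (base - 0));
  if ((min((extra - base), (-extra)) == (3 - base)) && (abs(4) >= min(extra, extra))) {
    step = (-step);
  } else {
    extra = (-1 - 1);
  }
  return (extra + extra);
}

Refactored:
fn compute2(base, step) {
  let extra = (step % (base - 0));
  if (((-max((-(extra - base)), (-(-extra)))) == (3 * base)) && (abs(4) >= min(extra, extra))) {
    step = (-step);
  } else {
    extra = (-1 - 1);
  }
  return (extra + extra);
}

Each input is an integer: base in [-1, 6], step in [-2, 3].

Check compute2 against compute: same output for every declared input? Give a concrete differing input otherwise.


These are not equivalent — on base=6, step=3 the outputs split (6 vs -4).
compute: extra becomes 3; next ((min((extra - base), (-extra)) == (3 - base)) && (abs(4) >= min(extra, extra))) evaluates to true; next step becomes -3; next final value 6
compute2: extra becomes 3; next (((-max((-(extra - base)), (-(-extra)))) == (3 * base)) && (abs(4) >= min(extra, extra))) evaluates to false; next extra becomes -2; next final value -4
verdict: not equivalent; witness: base=6, step=3


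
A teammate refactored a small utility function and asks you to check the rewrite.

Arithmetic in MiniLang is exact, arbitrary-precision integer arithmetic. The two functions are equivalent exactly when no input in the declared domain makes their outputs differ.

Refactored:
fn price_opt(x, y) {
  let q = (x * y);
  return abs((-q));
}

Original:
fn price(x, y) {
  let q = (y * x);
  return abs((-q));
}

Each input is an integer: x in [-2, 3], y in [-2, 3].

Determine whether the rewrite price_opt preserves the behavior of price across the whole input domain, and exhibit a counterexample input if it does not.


This is a faithful refactor — same computation, different form, but the computed results match everywhere.
One worked example (x=2, y=0) — price: q=0, then returns 0; price_opt: q=0, then returns 0; agreement on 0.
Checked all 36 inputs in the declared domain: the outputs agree on every one.
verdict: equivalent


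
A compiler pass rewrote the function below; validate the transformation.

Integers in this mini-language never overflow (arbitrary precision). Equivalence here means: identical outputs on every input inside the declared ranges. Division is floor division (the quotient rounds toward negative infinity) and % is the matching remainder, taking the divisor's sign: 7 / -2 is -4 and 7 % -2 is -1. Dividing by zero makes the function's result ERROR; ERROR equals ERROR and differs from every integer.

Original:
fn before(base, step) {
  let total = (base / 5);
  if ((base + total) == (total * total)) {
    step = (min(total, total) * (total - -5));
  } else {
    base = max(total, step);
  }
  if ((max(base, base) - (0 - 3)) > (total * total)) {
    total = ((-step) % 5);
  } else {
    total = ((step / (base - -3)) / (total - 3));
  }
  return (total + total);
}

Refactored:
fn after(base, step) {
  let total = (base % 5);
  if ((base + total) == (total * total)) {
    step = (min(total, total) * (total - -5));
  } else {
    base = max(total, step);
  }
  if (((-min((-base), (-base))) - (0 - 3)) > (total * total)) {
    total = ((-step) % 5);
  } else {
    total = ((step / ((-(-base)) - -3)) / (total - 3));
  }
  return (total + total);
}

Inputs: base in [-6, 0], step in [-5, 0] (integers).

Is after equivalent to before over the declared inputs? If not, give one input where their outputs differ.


Evaluate both at base=-6, step=-5.
before: total becomes -2; next ((base + total) == (total * total)) evaluates to false; next base becomes -2; next ((max(base, base) - (0 - 3)) > (total * total)) evaluates to false; next total becomes 1; next final value 2
after: total becomes 4; next ((base + total) == (total * total)) evaluates to false; next base becomes 4; next (((-min((-base), (-base))) - (0 - 3)) > (total * total)) evaluates to false; next total becomes -1; next final value -2
2 and -2 differ, so these are not the same function on this domain.
verdict: not equivalent; witness: base=-6, step=-5


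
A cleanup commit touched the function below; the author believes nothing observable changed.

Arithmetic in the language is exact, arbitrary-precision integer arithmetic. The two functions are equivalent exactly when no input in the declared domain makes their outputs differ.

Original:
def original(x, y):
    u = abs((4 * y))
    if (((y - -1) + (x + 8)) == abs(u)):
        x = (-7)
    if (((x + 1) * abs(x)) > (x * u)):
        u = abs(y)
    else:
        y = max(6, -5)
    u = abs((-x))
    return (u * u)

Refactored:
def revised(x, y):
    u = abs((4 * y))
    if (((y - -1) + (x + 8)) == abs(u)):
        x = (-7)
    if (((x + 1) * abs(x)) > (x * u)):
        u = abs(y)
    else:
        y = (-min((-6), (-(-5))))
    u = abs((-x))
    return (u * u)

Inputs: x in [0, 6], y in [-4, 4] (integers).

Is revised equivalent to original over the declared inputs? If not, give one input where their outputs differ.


Equivalent — the differences include min/max/abs usage differs, yet no declared input distinguishes the two.
One worked example (x=3, y=-4) — original: u := 16 | (((y - -1) + (x + 8)) == abs(u)): false | (((x + 1) * abs(x)) > (x * u)): false | y := 6 | u := 3 | result 9; revised: u := 16 | (((y - -1) + (x + 8)) == abs(u)): false | (((x + 1) * abs(x)) > (x * u)): false | y := 6 | u := 3 | result 9; agreement on 9.
Across all 63 domain points the two functions coincide.
verdict: equivalent


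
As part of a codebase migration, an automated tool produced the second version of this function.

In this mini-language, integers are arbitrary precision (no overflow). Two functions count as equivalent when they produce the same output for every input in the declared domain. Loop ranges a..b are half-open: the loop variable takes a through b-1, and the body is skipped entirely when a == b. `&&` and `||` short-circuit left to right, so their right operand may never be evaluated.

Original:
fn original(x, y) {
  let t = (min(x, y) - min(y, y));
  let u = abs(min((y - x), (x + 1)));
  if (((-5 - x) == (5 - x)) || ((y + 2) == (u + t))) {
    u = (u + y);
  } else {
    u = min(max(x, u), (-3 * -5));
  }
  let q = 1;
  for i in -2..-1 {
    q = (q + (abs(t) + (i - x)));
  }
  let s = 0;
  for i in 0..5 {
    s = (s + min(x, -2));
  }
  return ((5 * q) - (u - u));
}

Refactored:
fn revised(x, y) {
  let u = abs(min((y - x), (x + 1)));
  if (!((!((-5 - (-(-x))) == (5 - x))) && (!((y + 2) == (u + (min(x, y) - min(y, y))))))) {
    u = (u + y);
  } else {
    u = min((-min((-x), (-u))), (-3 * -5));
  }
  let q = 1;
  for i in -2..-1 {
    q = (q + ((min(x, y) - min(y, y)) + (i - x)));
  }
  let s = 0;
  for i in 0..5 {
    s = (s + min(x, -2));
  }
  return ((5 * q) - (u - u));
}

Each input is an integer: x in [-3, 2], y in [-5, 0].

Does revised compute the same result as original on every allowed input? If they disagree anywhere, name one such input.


At x=-3, y=-2: original gives 15, revised gives 5.
verdict: not equivalent; witness: x=-3, y=-2


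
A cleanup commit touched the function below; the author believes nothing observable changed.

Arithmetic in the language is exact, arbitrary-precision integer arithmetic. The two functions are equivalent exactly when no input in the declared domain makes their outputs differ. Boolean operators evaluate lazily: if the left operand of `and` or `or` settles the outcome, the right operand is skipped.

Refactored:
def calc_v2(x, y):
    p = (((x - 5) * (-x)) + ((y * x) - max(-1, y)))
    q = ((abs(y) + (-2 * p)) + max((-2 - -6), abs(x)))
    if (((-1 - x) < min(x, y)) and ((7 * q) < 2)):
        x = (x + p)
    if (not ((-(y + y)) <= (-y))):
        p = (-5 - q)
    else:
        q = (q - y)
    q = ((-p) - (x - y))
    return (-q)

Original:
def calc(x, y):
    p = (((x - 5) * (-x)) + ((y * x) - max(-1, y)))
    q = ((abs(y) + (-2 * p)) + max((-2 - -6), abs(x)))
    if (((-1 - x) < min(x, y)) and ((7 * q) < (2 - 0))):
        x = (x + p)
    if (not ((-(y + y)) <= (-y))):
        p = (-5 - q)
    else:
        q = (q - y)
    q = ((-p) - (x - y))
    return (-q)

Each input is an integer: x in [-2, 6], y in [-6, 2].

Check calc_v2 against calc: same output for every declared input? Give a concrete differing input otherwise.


Changes here: arithmetic usage differs; also constant usage differs; the full 81-point sweep finds no disagreement.
verdict: equivalent


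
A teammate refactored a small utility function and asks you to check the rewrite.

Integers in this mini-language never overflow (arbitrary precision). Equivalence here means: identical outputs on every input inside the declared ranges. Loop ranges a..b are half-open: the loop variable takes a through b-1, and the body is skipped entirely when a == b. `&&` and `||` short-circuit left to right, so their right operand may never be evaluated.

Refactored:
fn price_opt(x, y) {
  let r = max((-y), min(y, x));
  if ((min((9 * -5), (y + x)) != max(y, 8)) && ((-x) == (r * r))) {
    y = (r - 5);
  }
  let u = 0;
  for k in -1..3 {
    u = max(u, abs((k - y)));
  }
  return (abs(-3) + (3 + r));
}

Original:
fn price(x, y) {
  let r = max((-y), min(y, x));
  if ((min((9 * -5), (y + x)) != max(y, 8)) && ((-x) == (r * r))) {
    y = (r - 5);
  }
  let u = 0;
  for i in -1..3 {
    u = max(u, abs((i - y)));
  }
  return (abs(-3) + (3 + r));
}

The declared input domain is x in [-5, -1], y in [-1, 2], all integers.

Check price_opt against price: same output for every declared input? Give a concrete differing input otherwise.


Reading the diff, among the changes: local variable names differ.
Spot check at x=-5, y=-1 — price: r = 1; ((min((9 * -5), (y + x)) != max(y, 8)) && ((-x) == (r * r))) -> false; u = 0; [i=-1]; u = 0; [i=0]; u = 1; [i=1]; u = 2; [i=2]; u = 3; return 7. price_opt: r = 1; ((min((9 * -5), (y + x)) != max(y, 8)) && ((-x) == (r * r))) -> false; u = 0; [k=-1]; u = 0; [k=0]; u = 1; [k=1]; u = 2; [k=2]; u = 3; return 7. Both give 7.
Every one of the 20 inputs gives matching results.
verdict: equivalent


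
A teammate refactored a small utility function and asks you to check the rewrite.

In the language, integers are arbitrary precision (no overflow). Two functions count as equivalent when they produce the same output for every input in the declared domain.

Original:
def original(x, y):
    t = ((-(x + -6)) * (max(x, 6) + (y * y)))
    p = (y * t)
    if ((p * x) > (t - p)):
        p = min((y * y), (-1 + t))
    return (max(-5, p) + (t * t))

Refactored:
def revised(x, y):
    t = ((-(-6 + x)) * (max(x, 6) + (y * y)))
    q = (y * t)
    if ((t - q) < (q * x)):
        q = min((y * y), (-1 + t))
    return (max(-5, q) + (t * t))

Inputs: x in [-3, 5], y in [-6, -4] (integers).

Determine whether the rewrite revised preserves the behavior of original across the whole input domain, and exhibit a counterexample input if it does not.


Side by side, the visible changes include: local variable names differ, and comparison usage differs.
One worked example (x=4, y=-6) — original: t=84, then p=-504, then ((p * x) > (t - p)) is false, then returns 7051; revised: t=84, then q=-504, then ((t - q) < (q * x)) is false, then returns 7051; agreement on 7051.
An exhaustive pass over the 27 declared inputs shows identical outputs.
verdict: equivalent


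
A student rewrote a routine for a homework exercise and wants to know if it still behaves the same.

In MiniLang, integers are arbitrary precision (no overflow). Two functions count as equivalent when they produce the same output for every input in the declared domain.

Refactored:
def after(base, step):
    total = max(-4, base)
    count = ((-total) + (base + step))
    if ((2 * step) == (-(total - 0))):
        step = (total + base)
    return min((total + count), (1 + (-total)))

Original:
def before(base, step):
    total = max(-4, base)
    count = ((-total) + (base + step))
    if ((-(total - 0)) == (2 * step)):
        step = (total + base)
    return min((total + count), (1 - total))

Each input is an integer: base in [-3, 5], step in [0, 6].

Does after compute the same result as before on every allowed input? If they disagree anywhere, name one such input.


Equivalent — the differences include arithmetic usage differs, yet no declared input distinguishes the two.
Spot check at base=0, step=2 — before: total becomes 0; next count becomes 2; next ((-(total - 0)) == (2 * step)) evaluates to false; next final value 1. after: total becomes 0; next count becomes 2; next ((2 * step) == (-(total - 0))) evaluates to false; next final value 1. Both give 1.
Across all 63 domain points the two functions coincide.
verdict: equivalent


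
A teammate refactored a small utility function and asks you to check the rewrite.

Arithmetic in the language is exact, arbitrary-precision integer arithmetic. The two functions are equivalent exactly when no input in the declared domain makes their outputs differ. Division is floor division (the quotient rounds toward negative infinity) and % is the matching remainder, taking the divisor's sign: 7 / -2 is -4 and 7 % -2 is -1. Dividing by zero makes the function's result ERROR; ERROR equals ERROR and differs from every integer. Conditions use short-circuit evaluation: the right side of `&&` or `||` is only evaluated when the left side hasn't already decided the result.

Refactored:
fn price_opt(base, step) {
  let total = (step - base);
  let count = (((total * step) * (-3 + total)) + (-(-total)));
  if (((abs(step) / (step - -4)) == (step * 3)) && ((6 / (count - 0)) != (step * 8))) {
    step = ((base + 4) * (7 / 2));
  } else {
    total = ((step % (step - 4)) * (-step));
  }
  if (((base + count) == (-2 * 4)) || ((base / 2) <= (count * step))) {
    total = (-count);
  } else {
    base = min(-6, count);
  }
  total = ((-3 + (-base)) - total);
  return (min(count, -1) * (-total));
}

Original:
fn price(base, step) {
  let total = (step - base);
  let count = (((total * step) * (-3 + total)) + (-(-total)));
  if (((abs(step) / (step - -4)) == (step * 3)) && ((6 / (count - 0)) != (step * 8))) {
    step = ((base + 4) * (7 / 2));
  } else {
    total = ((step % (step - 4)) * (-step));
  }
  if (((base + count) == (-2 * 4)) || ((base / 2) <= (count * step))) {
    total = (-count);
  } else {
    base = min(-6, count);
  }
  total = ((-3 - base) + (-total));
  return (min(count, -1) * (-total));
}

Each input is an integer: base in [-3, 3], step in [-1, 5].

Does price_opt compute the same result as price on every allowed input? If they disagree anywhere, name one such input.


Comparing the listings, the differences include: same computation, different form.
One worked example (base=-1, step=0) — price: total := 1 | count := 1 | (((abs(step) / (step - -4)) == (step * 3)) && ((6 / (count - 0)) != (step * 8))): true | step := 9 | (((base + count) == (-2 * 4)) || ((base / 2) <= (count * step))): true | total := -1 | total := -1 | result -1; price_opt: total := 1 | count := 1 | (((abs(step) / (step - -4)) == (step * 3)) && ((6 / (count - 0)) != (step * 8))): true | step := 9 | (((base + count) == (-2 * 4)) || ((base / 2) <= (count * step))): true | total := -1 | total := -1 | result -1; agreement on -1.
Every one of the 49 inputs gives matching results.
verdict: equivalent


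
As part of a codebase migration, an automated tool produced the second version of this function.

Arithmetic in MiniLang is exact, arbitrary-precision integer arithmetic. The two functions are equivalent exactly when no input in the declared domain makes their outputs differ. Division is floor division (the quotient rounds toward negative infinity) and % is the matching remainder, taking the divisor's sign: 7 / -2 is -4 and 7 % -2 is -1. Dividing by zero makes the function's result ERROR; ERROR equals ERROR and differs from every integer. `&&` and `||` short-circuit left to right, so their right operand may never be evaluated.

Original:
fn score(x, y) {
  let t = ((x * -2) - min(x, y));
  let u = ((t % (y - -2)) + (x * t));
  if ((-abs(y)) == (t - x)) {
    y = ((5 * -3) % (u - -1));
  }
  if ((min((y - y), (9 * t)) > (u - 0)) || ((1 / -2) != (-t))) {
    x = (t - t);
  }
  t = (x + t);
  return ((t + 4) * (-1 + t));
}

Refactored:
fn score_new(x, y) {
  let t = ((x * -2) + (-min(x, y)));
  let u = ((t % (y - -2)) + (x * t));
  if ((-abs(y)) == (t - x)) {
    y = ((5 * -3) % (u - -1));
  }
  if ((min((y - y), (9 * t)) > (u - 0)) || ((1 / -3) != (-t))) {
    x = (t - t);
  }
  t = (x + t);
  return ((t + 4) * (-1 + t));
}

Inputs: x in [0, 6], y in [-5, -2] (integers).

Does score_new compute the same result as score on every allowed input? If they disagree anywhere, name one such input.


Although `-2` became `-3`, no input in the stated domain can expose it; all 28 inputs agree.
verdict: equivalent


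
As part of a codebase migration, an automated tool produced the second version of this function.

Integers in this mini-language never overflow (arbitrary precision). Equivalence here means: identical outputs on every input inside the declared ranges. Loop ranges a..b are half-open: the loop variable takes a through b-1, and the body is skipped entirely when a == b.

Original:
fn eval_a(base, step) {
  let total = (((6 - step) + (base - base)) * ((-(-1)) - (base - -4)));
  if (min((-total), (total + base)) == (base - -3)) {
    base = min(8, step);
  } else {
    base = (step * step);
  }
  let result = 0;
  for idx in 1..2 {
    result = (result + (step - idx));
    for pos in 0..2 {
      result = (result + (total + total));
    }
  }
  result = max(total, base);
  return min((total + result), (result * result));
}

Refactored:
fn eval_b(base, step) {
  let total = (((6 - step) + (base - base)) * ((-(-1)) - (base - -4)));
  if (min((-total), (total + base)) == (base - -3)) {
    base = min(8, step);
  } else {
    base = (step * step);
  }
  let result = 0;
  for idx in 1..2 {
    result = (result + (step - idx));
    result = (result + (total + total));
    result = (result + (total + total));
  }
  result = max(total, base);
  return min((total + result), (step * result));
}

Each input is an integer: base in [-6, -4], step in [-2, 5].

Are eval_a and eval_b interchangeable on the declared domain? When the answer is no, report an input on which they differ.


Run the pair on base=-6, step=-2.
eval_a: total := 24 | (min((-total), (total + base)) == (base - -3)): false | base := 4 | result := 0 | iter idx=1: | result := -3 | iter pos=0: | result := 45 | iter pos=1: | result := 93 | result := 24 | result 48
eval_b: total := 24 | (min((-total), (total + base)) == (base - -3)): false | base := 4 | result := 0 | iter idx=1: | result := -3 | result := 45 | result := 93 | result := 24 | result -48
48 vs -48 — the two versions disagree here.
verdict: not equivalent; witness: base=-6, step=-2
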